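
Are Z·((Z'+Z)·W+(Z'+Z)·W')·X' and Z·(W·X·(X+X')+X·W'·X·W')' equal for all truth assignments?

Yes

E1: Z·((Z'+Z)·W+(Z'+Z)·W')·X'
    = Z·(Z'+Z)·X'
    = Z·X'
E2: Z·(W·X·(X+X')+X·W'·X·W')'
    = Z·(W·X·(X+X')+X·W')'
    = Z·(W·X+X·W')'
    = Z·X'
Both reduce to Z·X', so they are equivalent.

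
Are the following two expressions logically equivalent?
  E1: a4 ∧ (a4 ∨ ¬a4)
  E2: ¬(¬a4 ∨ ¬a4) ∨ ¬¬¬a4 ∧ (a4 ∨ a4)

Yes

E1: a4 ∧ (a4 ∨ ¬a4)
    = a4
E2: ¬(¬a4 ∨ ¬a4) ∨ ¬¬¬a4 ∧ (a4 ∨ a4)
    = a4 ∧ a4 ∨ ¬¬¬a4 ∧ (a4 ∨ a4)
    = a4 ∧ a4 ∨ ¬¬¬a4 ∧ a4
    = a4 ∧ a4 ∨ ¬a4 ∧ a4
    = a4
Both reduce to a4, so they are equivalent.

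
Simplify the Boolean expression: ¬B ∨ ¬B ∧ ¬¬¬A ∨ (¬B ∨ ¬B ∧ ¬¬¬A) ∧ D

¬B ∨ ¬B ∧ ¬¬¬A ∨ (¬B ∨ ¬B ∧ ¬¬¬A) ∧ D
= ¬B ∨ ¬B ∧ ¬¬¬A   (absorption)
= ¬B ∨ ¬B ∧ ¬A   (double negation)
= ¬B   (absorption)

¬B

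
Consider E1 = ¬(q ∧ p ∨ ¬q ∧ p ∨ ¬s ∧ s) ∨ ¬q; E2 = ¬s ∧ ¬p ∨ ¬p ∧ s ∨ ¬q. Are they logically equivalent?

Yes

E1: ¬(q ∧ p ∨ ¬q ∧ p ∨ ¬s ∧ s) ∨ ¬q
    = ¬(q ∧ p ∨ ¬q ∧ p) ∨ ¬q   [complement / identity]
    = ¬p ∨ ¬q   [distribution]
E2: ¬s ∧ ¬p ∨ ¬p ∧ s ∨ ¬q
    = ¬p ∨ ¬q   [distribution]
Both reduce to ¬p ∨ ¬q, so they are equivalent.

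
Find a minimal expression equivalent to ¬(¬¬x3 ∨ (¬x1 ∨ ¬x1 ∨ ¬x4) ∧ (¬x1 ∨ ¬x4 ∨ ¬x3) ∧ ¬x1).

¬(¬¬x3 ∨ (¬x1 ∨ ¬x1 ∨ ¬x4) ∧ (¬x1 ∨ ¬x4 ∨ ¬x3) ∧ ¬x1)
= ¬(¬¬x3 ∨ (¬x1 ∨ ¬x4) ∧ (¬x1 ∨ ¬x4 ∨ ¬x3) ∧ ¬x1)   — idempotence
= ¬(¬¬x3 ∨ (¬x1 ∨ ¬x4) ∧ ¬x1)   — absorption
= ¬(¬¬x3 ∨ ¬x1)   — absorption
= ¬x3 ∧ x1   — De Morgan

¬x3 ∧ x1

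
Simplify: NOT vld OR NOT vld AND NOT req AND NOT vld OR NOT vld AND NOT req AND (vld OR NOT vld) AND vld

NOT vld OR NOT vld AND NOT req AND NOT vld OR NOT vld AND NOT req AND (vld OR NOT vld) AND vld
= NOT vld OR NOT vld AND NOT req AND NOT vld OR NOT vld AND NOT req AND vld   (complement / identity)
= NOT vld OR NOT vld AND NOT req   (distribution)
= NOT vld   (absorption)

NOT vld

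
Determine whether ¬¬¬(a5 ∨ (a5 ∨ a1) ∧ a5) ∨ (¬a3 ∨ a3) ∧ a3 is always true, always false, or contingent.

¬¬¬(a5 ∨ (a5 ∨ a1) ∧ a5) ∨ (¬a3 ∨ a3) ∧ a3
= ¬¬¬(a5 ∨ (a5 ∨ a1) ∧ a5) ∨ a3   — complement / identity
= ¬¬¬(a5 ∨ a5) ∨ a3   — absorption
= ¬(a5 ∨ a5) ∨ a3   — double negation
= ¬a5 ∨ a3   — idempotence
This depends on a3, a5, so it is not a constant.

contingent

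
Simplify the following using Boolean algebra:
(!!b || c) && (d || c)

c || b && d

(!!b || c) && (d || c)
= c || !!b && d   [distribution]
= c || b && d   [double negation]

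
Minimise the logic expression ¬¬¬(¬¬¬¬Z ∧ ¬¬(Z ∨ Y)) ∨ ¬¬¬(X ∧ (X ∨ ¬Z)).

¬¬¬(¬¬¬¬Z ∧ ¬¬(Z ∨ Y)) ∨ ¬¬¬(X ∧ (X ∨ ¬Z))
= ¬¬¬(¬¬Z ∧ ¬¬(Z ∨ Y)) ∨ ¬¬¬(X ∧ (X ∨ ¬Z))   — double negation
= ¬¬¬(¬¬Z ∧ ¬¬(Z ∨ Y)) ∨ ¬(X ∧ (X ∨ ¬Z))   — double negation
= ¬¬(¬Z ∨ ¬(Z ∨ Y)) ∨ ¬(X ∧ (X ∨ ¬Z))   — De Morgan
= ¬(Z ∧ (Z ∨ Y)) ∨ ¬(X ∧ (X ∨ ¬Z))   — De Morgan
= ¬(Z ∧ (Z ∨ Y)) ∨ ¬X   — absorption
= ¬Z ∨ ¬X   — absorption

¬Z ∨ ¬X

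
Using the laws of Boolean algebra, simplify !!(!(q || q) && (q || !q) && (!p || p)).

!q

!!(!(q || q) && (q || !q) && (!p || p))
= !!(!(q || q) && (!p || p))   (complement / identity)
= !(q || q) && (!p || p)   (double negation)
= !q && (!p || p)   (idempotence)
= !q   (complement / identity)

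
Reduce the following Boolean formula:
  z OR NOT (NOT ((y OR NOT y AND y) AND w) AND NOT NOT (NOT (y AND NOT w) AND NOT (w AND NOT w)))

z OR y

z OR NOT (NOT ((y OR NOT y AND y) AND w) AND NOT NOT (NOT (y AND NOT w) AND NOT (w AND NOT w)))
= z OR NOT (NOT (y AND w) AND NOT NOT (NOT (y AND NOT w) AND NOT (w AND NOT w)))   [complement / identity]
= z OR y AND w OR NOT (NOT (y AND NOT w) AND NOT (w AND NOT w))   [De Morgan]
= z OR y AND w OR y AND NOT w OR w AND NOT w   [De Morgan]
= z OR y AND w OR y AND NOT w   [complement / identity]
= z OR y   [distribution]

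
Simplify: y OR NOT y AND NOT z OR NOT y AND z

TRUE

y OR NOT y AND NOT z OR NOT y AND z
= y OR NOT y   [distribution]
= TRUE   [complement]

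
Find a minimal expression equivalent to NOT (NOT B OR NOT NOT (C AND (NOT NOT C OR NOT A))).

B AND NOT C

NOT (NOT B OR NOT NOT (C AND (NOT NOT C OR NOT A)))
= NOT (NOT B OR NOT NOT (C AND (C OR NOT A)))
= NOT (NOT B OR NOT NOT C)
= B AND NOT C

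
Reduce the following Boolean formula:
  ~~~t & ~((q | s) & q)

~~~t & ~((q | s) & q)
= ~~~t & ~q
= ~t & ~q

~t & ~q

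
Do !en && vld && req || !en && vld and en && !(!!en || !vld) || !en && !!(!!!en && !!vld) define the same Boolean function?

E1: !en && vld && req || !en && vld
    = !en && vld
E2: en && !(!!en || !vld) || !en && !!(!!!en && !!vld)
    = en && !(!!en || !vld) || !en && !(!!en || !vld)
    = !(!!en || !vld)
    = !en && vld
Both reduce to !en && vld, so they are equivalent.

Yes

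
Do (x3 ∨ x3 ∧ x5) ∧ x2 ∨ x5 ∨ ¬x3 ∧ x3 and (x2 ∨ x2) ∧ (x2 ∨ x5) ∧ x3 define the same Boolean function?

No

E1: (x3 ∨ x3 ∧ x5) ∧ x2 ∨ x5 ∨ ¬x3 ∧ x3
    = (x3 ∨ x3 ∧ x5) ∧ x2 ∨ x5
    = x3 ∧ x2 ∨ x5
E2: (x2 ∨ x2) ∧ (x2 ∨ x5) ∧ x3
    = (x2 ∧ x5 ∨ x2) ∧ x3
    = x2 ∧ x3
These differ: at x2=0, x3=0, x5=1, E1 = 1 but E2 = 0.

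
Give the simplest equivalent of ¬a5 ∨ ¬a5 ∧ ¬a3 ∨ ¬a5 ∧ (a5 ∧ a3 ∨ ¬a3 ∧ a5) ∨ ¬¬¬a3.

¬a5 ∨ ¬a3

¬a5 ∨ ¬a5 ∧ ¬a3 ∨ ¬a5 ∧ (a5 ∧ a3 ∨ ¬a3 ∧ a5) ∨ ¬¬¬a3
= ¬a5 ∨ ¬a5 ∧ ¬a3 ∨ ¬a5 ∧ a5 ∨ ¬¬¬a3   [distribution]
= ¬a5 ∨ ¬a5 ∧ a5 ∨ ¬¬¬a3   [absorption]
= ¬a5 ∨ ¬¬¬a3   [complement / identity]
= ¬a5 ∨ ¬a3   [double negation]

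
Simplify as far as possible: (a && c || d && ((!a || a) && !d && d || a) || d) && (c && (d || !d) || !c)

a && c || d

(a && c || d && ((!a || a) && !d && d || a) || d) && (c && (d || !d) || !c)
= (a && c || d && ((!a || a) && !d && d || a) || d) && (c || !c)   — complement / identity
= (a && c || d && (!d && d || a) || d) && (c || !c)   — complement / identity
= (a && c || d && a || d) && (c || !c)   — complement / identity
= (a && c || d) && (c || !c)   — absorption
= a && c || d   — complement / identity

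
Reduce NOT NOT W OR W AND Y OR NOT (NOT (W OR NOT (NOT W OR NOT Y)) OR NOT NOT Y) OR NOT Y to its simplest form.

W OR NOT Y

NOT NOT W OR W AND Y OR NOT (NOT (W OR NOT (NOT W OR NOT Y)) OR NOT NOT Y) OR NOT Y
= NOT NOT W OR W AND Y OR (W OR NOT (NOT W OR NOT Y)) AND NOT Y OR NOT Y   [De Morgan]
= W OR W AND Y OR (W OR NOT (NOT W OR NOT Y)) AND NOT Y OR NOT Y   [double negation]
= W OR W AND Y OR (W OR W AND Y) AND NOT Y OR NOT Y   [De Morgan]
= W OR W AND Y OR NOT Y   [absorption]
= W OR NOT Y   [absorption]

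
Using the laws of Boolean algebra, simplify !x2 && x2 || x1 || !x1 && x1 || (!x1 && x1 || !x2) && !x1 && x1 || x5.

!x2 && x2 || x1 || !x1 && x1 || (!x1 && x1 || !x2) && !x1 && x1 || x5
= !x2 && x2 || x1 || !x1 && x1 || !x1 && x1 || x5   (absorption)
= !x2 && x2 || x1 || !x1 && x1 || x5   (complement / identity)
= !x2 && x2 || x1 || x5   (complement / identity)
= x1 || x5   (complement / identity)

x1 || x5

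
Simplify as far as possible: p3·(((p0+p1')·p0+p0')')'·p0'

p3·(((p0+p1')·p0+p0')')'·p0'
= p3·((p0+p0')')'·p0'   — absorption
= p3·(p0+p0')·p0'   — double negation
= p3·p0'   — complement / identity

p3·p0'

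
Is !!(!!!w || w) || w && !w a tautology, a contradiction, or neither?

tautology

!!(!!!w || w) || w && !w
= !!!w || w || w && !w
= !!!w || w
= !w || w
= true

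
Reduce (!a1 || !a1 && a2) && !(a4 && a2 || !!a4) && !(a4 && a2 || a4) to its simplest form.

!a1 && !a4

(!a1 || !a1 && a2) && !(a4 && a2 || !!a4) && !(a4 && a2 || a4)
= (!a1 || !a1 && a2) && !(a4 && a2 || a4) && !(a4 && a2 || a4)   (double negation)
= (!a1 || !a1 && a2) && !(a4 && a2 || a4)   (idempotence)
= (!a1 || !a1 && a2) && !a4   (absorption)
= !a1 && !a4   (absorption)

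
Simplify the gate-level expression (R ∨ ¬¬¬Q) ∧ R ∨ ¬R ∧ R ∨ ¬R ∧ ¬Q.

(R ∨ ¬¬¬Q) ∧ R ∨ ¬R ∧ R ∨ ¬R ∧ ¬Q
= (R ∨ ¬Q) ∧ R ∨ ¬R ∧ R ∨ ¬R ∧ ¬Q   (double negation)
= (R ∨ ¬Q) ∧ R ∨ ¬R ∧ (R ∨ ¬Q)   (distribution)
= R ∨ ¬Q   (distribution)

R ∨ ¬Q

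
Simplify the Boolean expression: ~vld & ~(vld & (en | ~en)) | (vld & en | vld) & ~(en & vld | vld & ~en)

~vld

~vld & ~(vld & (en | ~en)) | (vld & en | vld) & ~(en & vld | vld & ~en)
= ~vld & ~(vld & (en | ~en)) | vld & ~(en & vld | vld & ~en)   (absorption)
= ~vld & ~(vld & (en | ~en)) | vld & ~(vld & (en | ~en))   (distribution)
= ~(vld & (en | ~en))   (distribution)
= ~vld   (complement / identity)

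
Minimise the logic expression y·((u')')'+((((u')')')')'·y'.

u'

y·((u')')'+((((u')')')')'·y'
= y·((u')')'+((u')')'·y'   — double negation
= ((u')')'   — distribution
= u'   — double negation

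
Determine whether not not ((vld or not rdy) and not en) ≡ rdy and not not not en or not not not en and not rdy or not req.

No

E1: not not ((vld or not rdy) and not en)
    = (vld or not rdy) and not en   — double negation
E2: rdy and not not not en or not not not en and not rdy or not req
    = not not not en or not req   — distribution
    = not en or not req   — double negation
These differ: at en=0, rdy=1, req=0, vld=0, E1 = 0 but E2 = 1.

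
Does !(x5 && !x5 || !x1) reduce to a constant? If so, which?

!(x5 && !x5 || !x1)
= !!x1   [complement / identity]
= x1   [double negation]
This depends on x1, so it is not a constant.

no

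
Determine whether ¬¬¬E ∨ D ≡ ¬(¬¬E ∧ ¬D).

Yes

E1: ¬¬¬E ∨ D
    = ¬E ∨ D   (double negation)
E2: ¬(¬¬E ∧ ¬D)
    = ¬E ∨ D   (De Morgan)
Both reduce to ¬E ∨ D, so they are equivalent.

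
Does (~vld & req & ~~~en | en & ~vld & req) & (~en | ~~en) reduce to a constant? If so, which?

no

(~vld & req & ~~~en | en & ~vld & req) & (~en | ~~en)
= (~vld & req & ~en | en & ~vld & req) & (~en | ~~en)   [double negation]
= (~vld & req & ~en | en & ~vld & req) & (~en | en)   [double negation]
= ~vld & req & (~en | en)   [distribution]
= ~vld & req   [complement / identity]
This depends on req, vld, so it is not a constant.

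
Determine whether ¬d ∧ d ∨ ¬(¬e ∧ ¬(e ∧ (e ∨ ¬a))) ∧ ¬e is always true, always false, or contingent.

always false

¬d ∧ d ∨ ¬(¬e ∧ ¬(e ∧ (e ∨ ¬a))) ∧ ¬e
= ¬(¬e ∧ ¬(e ∧ (e ∨ ¬a))) ∧ ¬e   [complement / identity]
= ¬(¬e ∧ ¬e) ∧ ¬e   [absorption]
= ¬¬e ∧ ¬e   [idempotence]
= e ∧ ¬e   [double negation]
= False   [complement]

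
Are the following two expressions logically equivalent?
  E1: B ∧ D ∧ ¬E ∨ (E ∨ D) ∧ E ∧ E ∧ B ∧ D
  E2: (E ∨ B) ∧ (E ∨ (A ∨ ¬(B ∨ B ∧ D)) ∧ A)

E1: B ∧ D ∧ ¬E ∨ (E ∨ D) ∧ E ∧ E ∧ B ∧ D
    = B ∧ D ∧ ¬E ∨ E ∧ E ∧ B ∧ D
    = B ∧ D ∧ ¬E ∨ E ∧ B ∧ D
    = B ∧ D
E2: (E ∨ B) ∧ (E ∨ (A ∨ ¬(B ∨ B ∧ D)) ∧ A)
    = (E ∨ B) ∧ (E ∨ (A ∨ ¬B) ∧ A)
    = B ∧ (A ∨ ¬B) ∧ A ∨ E
    = B ∧ A ∨ E
These differ: at A=1, B=0, D=0, E=1, E1 = 0 but E2 = 1.

No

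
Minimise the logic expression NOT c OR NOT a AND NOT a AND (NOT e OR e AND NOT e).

NOT c OR NOT a AND NOT a AND (NOT e OR e AND NOT e)
= NOT c OR NOT a AND NOT a AND NOT e   [complement / identity]
= NOT c OR NOT a AND NOT e   [idempotence]

NOT c OR NOT a AND NOT e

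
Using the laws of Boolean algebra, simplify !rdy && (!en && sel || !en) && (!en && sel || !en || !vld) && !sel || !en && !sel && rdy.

!en && !sel

!rdy && (!en && sel || !en) && (!en && sel || !en || !vld) && !sel || !en && !sel && rdy
= !rdy && (!en && sel || !en) && !sel || !en && !sel && rdy   — absorption
= !rdy && !en && !sel || !en && !sel && rdy   — absorption
= !en && !sel   — distribution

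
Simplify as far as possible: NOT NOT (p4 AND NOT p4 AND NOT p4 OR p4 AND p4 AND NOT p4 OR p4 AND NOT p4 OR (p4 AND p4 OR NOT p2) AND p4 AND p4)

NOT NOT (p4 AND NOT p4 AND NOT p4 OR p4 AND p4 AND NOT p4 OR p4 AND NOT p4 OR (p4 AND p4 OR NOT p2) AND p4 AND p4)
= NOT NOT (p4 AND NOT p4 OR p4 AND NOT p4 OR (p4 AND p4 OR NOT p2) AND p4 AND p4)
= NOT NOT (p4 AND NOT p4 OR p4 AND NOT p4 OR p4 AND p4)
= NOT NOT (p4 AND NOT p4 OR p4 AND p4)
= p4 AND NOT p4 OR p4 AND p4
= p4

p4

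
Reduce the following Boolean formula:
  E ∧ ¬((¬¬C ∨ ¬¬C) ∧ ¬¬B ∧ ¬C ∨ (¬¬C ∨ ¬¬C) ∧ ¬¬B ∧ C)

E ∧ (¬C ∨ ¬B)

E ∧ ¬((¬¬C ∨ ¬¬C) ∧ ¬¬B ∧ ¬C ∨ (¬¬C ∨ ¬¬C) ∧ ¬¬B ∧ C)
= E ∧ ¬((¬¬C ∨ ¬¬C) ∧ ¬¬B)
= E ∧ ¬(¬¬C ∧ ¬¬B)
= E ∧ (¬C ∨ ¬B)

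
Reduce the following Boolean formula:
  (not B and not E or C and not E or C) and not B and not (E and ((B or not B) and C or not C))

not B and not E

(not B and not E or C and not E or C) and not B and not (E and ((B or not B) and C or not C))
= (not B and not E or C and not E or C) and not B and not (E and (C or not C))   [complement / identity]
= (not B and not E or C and not E or C) and not B and not E   [complement / identity]
= (not B and not E or C) and not B and not E   [absorption]
= not B and not E   [absorption]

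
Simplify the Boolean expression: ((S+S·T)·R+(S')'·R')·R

((S+S·T)·R+(S')'·R')·R
= (S·R+(S')'·R')·R   (absorption)
= (S·R+S·R')·R   (double negation)
= S·R   (distribution)

S·R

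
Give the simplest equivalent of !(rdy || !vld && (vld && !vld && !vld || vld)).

!rdy

!(rdy || !vld && (vld && !vld && !vld || vld))
= !(rdy || !vld && (vld && !vld || vld))   (idempotence)
= !(rdy || !vld && vld)   (complement / identity)
= !rdy   (complement / identity)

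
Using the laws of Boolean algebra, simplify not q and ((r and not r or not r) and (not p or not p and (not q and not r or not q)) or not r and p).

not q and not r

not q and ((r and not r or not r) and (not p or not p and (not q and not r or not q)) or not r and p)
= not q and ((r and not r or not r) and (not p or not p and not q) or not r and p)   [absorption]
= not q and (not r and (not p or not p and not q) or not r and p)   [complement / identity]
= not q and (not r and not p or not r and p)   [absorption]
= not q and not r   [distribution]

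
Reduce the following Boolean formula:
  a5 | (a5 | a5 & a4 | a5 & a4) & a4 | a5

a5 | (a5 | a5 & a4 | a5 & a4) & a4 | a5
= a5 | (a5 | a5 & a4) & a4 | a5   [idempotence]
= a5 | a5 & a4 | a5   [absorption]
= a5 | a5   [absorption]
= a5   [idempotence]

a5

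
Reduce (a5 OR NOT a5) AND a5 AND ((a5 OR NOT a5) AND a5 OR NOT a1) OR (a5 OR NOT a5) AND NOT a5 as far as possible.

(a5 OR NOT a5) AND a5 AND ((a5 OR NOT a5) AND a5 OR NOT a1) OR (a5 OR NOT a5) AND NOT a5
= (a5 OR NOT a5) AND a5 OR (a5 OR NOT a5) AND NOT a5   [absorption]
= a5 OR NOT a5   [distribution]
= TRUE   [complement]

TRUE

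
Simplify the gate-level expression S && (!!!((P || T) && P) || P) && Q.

S && (!!!((P || T) && P) || P) && Q
= S && (!!!P || P) && Q
= S && (!P || P) && Q
= S && Q

S && Q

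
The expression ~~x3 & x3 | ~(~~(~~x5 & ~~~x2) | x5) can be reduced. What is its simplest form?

~~x3 & x3 | ~(~~(~~x5 & ~~~x2) | x5)
= ~~x3 & x3 | ~(~(~x5 | ~~x2) | x5)   — De Morgan
= ~~x3 & x3 | ~(x5 & ~x2 | x5)   — De Morgan
= x3 & x3 | ~(x5 & ~x2 | x5)   — double negation
= x3 | ~(x5 & ~x2 | x5)   — idempotence
= x3 | ~x5   — absorption

x3 | ~x5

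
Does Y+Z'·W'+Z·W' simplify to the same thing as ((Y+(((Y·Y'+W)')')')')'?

Yes

E1: Y+Z'·W'+Z·W'
    = Y+W'   [distribution]
E2: ((Y+(((Y·Y'+W)')')')')'
    = Y+(((Y·Y'+W)')')'   [double negation]
    = Y+((W')')'   [complement / identity]
    = Y+W'   [double negation]
Both reduce to Y+W', so they are equivalent.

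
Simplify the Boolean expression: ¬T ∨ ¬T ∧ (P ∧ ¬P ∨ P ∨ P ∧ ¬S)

¬T

¬T ∨ ¬T ∧ (P ∧ ¬P ∨ P ∨ P ∧ ¬S)
= ¬T ∨ ¬T ∧ (P ∨ P ∧ ¬S)   (complement / identity)
= ¬T ∨ ¬T ∧ P   (absorption)
= ¬T   (absorption)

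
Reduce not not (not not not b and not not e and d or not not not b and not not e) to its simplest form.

not not (not not not b and not not e and d or not not not b and not not e)
= not not (not not not b and not not e)
= not (not not b or not e)
= not b and e

not b and e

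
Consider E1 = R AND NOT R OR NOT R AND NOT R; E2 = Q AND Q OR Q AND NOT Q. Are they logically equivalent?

No

E1: R AND NOT R OR NOT R AND NOT R
    = NOT R
E2: Q AND Q OR Q AND NOT Q
    = Q
These differ: at Q=0, R=0, E1 = 1 but E2 = 0.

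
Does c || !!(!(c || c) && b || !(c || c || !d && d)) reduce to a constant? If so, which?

yes, True

c || !!(!(c || c) && b || !(c || c || !d && d))
= c || !!(!(c || c) && b || !(c || c))   — complement / identity
= c || !(c || c) && b || !(c || c)   — double negation
= c || !(c || c)   — absorption
= c || !c   — idempotence
= true   — complement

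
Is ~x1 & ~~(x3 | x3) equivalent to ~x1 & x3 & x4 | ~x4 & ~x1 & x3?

E1: ~x1 & ~~(x3 | x3)
    = ~x1 & (x3 | x3)   (double negation)
    = ~x1 & x3   (idempotence)
E2: ~x1 & x3 & x4 | ~x4 & ~x1 & x3
    = ~x1 & x3   (distribution)
Both reduce to ~x1 & x3, so they are equivalent.

Yes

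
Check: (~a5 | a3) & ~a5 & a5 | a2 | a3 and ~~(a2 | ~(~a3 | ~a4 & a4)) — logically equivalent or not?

Yes

E1: (~a5 | a3) & ~a5 & a5 | a2 | a3
    = ~a5 & a5 | a2 | a3   — absorption
    = a2 | a3   — complement / identity
E2: ~~(a2 | ~(~a3 | ~a4 & a4))
    = ~~(a2 | ~~a3)   — complement / identity
    = a2 | ~~a3   — double negation
    = a2 | a3   — double negation
Both reduce to a2 | a3, so they are equivalent.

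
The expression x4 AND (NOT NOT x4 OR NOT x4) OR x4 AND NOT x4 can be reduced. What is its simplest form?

x4

x4 AND (NOT NOT x4 OR NOT x4) OR x4 AND NOT x4
= x4 AND (x4 OR NOT x4) OR x4 AND NOT x4   (double negation)
= x4 AND (x4 OR NOT x4)   (complement / identity)
= x4   (complement / identity)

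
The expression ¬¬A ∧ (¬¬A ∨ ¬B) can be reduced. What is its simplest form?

¬¬A ∧ (¬¬A ∨ ¬B)
= ¬¬A   — absorption
= A   — double negation

A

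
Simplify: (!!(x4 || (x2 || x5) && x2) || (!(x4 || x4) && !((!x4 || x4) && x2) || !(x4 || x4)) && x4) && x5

(!!(x4 || (x2 || x5) && x2) || (!(x4 || x4) && !((!x4 || x4) && x2) || !(x4 || x4)) && x4) && x5
= (!!(x4 || (x2 || x5) && x2) || (!(x4 || x4) && !x2 || !(x4 || x4)) && x4) && x5   (complement / identity)
= (!!(x4 || x2) || (!(x4 || x4) && !x2 || !(x4 || x4)) && x4) && x5   (absorption)
= (!!(x4 || x2) || !(x4 || x4) && x4) && x5   (absorption)
= (x4 || x2 || !(x4 || x4) && x4) && x5   (double negation)
= (x4 || x2 || !x4 && x4) && x5   (idempotence)
= (x4 || x2) && x5   (complement / identity)

(x4 || x2) && x5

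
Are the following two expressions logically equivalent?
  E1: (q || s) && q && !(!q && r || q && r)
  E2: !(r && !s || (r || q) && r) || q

E1: (q || s) && q && !(!q && r || q && r)
    = (q || s) && q && !r   — distribution
    = q && !r   — absorption
E2: !(r && !s || (r || q) && r) || q
    = !(r && !s || r) || q   — absorption
    = !r || q   — absorption
These differ: at q=0, r=0, s=0, E1 = 0 but E2 = 1.

No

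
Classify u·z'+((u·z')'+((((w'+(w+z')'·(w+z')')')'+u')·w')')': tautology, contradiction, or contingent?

contingent

u·z'+((u·z')'+((((w'+(w+z')'·(w+z')')')'+u')·w')')'
= u·z'+((u·z')'+((((w'+(w+z')')')'+u')·w')')'   (idempotence)
= u·z'+u·z'·(((w'+(w+z')')')'+u')·w'   (De Morgan)
= u·z'+u·z'·((w·(w+z'))'+u')·w'   (De Morgan)
= u·z'+u·z'·(w'+u')·w'   (absorption)
= u·z'+u·z'·w'   (absorption)
= u·z'   (absorption)
This depends on u, z, so it is not a constant.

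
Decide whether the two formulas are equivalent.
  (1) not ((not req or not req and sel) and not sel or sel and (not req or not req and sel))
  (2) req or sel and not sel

E1: not ((not req or not req and sel) and not sel or sel and (not req or not req and sel))
    = not (not req or not req and sel)   (distribution)
    = not not req   (absorption)
    = req   (double negation)
E2: req or sel and not sel
    = req   (complement / identity)
Both reduce to req, so they are equivalent.

Yes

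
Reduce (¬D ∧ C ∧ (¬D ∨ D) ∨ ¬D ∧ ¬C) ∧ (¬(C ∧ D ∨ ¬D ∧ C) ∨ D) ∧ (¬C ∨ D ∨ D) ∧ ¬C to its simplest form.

¬D ∧ ¬C

(¬D ∧ C ∧ (¬D ∨ D) ∨ ¬D ∧ ¬C) ∧ (¬(C ∧ D ∨ ¬D ∧ C) ∨ D) ∧ (¬C ∨ D ∨ D) ∧ ¬C
= (¬D ∧ C ∧ (¬D ∨ D) ∨ ¬D ∧ ¬C) ∧ (¬C ∨ D) ∧ (¬C ∨ D ∨ D) ∧ ¬C
= (¬D ∧ C ∧ (¬D ∨ D) ∨ ¬D ∧ ¬C) ∧ (¬C ∨ D) ∧ ¬C
= (¬D ∧ C ∨ ¬D ∧ ¬C) ∧ (¬C ∨ D) ∧ ¬C
= (¬D ∧ C ∨ ¬D ∧ ¬C) ∧ ¬C
= ¬D ∧ ¬C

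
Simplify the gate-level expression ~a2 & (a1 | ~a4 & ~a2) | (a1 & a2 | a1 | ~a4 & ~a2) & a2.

a1 | ~a4 & ~a2

~a2 & (a1 | ~a4 & ~a2) | (a1 & a2 | a1 | ~a4 & ~a2) & a2
= ~a2 & (a1 | ~a4 & ~a2) | (a1 | ~a4 & ~a2) & a2   — absorption
= a1 | ~a4 & ~a2   — distribution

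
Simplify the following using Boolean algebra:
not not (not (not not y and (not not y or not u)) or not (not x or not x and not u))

not not (not (not not y and (not not y or not u)) or not (not x or not x and not u))
= not not (not (not not y and (not not y or not u)) or not not x)   — absorption
= not (not not y and (not not y or not u) and not x)   — De Morgan
= not (not not y and not x)   — absorption
= not y or x   — De Morgan

not y or x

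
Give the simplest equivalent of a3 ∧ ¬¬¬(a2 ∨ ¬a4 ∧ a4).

a3 ∧ ¬¬¬(a2 ∨ ¬a4 ∧ a4)
= a3 ∧ ¬¬¬a2   [complement / identity]
= a3 ∧ ¬a2   [double negation]

a3 ∧ ¬a2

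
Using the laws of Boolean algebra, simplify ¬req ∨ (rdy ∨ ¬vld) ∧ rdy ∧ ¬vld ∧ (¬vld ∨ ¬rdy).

¬req ∨ (rdy ∨ ¬vld) ∧ rdy ∧ ¬vld ∧ (¬vld ∨ ¬rdy)
= ¬req ∨ rdy ∧ ¬vld ∧ (¬vld ∨ ¬rdy)   (absorption)
= ¬req ∨ rdy ∧ ¬vld   (absorption)

¬req ∨ rdy ∧ ¬vld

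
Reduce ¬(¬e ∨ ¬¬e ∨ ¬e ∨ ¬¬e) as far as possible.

¬(¬e ∨ ¬¬e ∨ ¬e ∨ ¬¬e)
= ¬(¬e ∨ ¬¬e)   — idempotence
= e ∧ ¬e   — De Morgan
= False   — complement

False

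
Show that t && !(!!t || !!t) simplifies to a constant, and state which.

false

t && !(!!t || !!t)
= t && !t && !t   [De Morgan]
= t && !t   [idempotence]
= false   [complement]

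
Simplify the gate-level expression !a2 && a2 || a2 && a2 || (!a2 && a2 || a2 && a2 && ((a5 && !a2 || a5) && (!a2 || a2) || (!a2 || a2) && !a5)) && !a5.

!a2 && a2 || a2 && a2 || (!a2 && a2 || a2 && a2 && ((a5 && !a2 || a5) && (!a2 || a2) || (!a2 || a2) && !a5)) && !a5
= !a2 && a2 || a2 && a2 || (!a2 && a2 || a2 && a2 && (a5 && (!a2 || a2) || (!a2 || a2) && !a5)) && !a5
= !a2 && a2 || a2 && a2 || (!a2 && a2 || a2 && a2 && (!a2 || a2)) && !a5
= !a2 && a2 || a2 && a2 || (!a2 && a2 || a2 && a2) && !a5
= !a2 && a2 || a2 && a2
= a2

a2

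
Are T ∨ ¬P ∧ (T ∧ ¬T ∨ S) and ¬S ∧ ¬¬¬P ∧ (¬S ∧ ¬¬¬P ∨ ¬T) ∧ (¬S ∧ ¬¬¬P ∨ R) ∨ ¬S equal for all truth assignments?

No

E1: T ∨ ¬P ∧ (T ∧ ¬T ∨ S)
    = T ∨ ¬P ∧ S   (complement / identity)
E2: ¬S ∧ ¬¬¬P ∧ (¬S ∧ ¬¬¬P ∨ ¬T) ∧ (¬S ∧ ¬¬¬P ∨ R) ∨ ¬S
    = ¬S ∧ ¬¬¬P ∧ (¬S ∧ ¬¬¬P ∨ R) ∨ ¬S   (absorption)
    = ¬S ∧ ¬¬¬P ∨ ¬S   (absorption)
    = ¬S ∧ ¬P ∨ ¬S   (double negation)
    = ¬S   (absorption)
These differ: at P=1, R=1, S=1, T=1, E1 = 1 but E2 = 0.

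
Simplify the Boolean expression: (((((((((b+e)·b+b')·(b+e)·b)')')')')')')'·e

(((((((((b+e)·b+b')·(b+e)·b)')')')')')')'·e
= ((((((((b+e)·b)')')')')')')'·e   — absorption
= ((((((b+e)·b)')')')')'·e   — double negation
= ((((b+e)·b)')')'·e   — double negation
= ((b+e)·b)'·e   — double negation
= b'·e   — absorption

b'·e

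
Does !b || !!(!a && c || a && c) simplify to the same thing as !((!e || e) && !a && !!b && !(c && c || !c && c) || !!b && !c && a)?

E1: !b || !!(!a && c || a && c)
    = !b || !a && c || a && c   [double negation]
    = !b || c   [distribution]
E2: !((!e || e) && !a && !!b && !(c && c || !c && c) || !!b && !c && a)
    = !((!e || e) && !a && !!b && !c || !!b && !c && a)   [distribution]
    = !(!a && !!b && !c || !!b && !c && a)   [complement / identity]
    = !(!!b && !c)   [distribution]
    = !b || c   [De Morgan]
Both reduce to !b || c, so they are equivalent.

Yes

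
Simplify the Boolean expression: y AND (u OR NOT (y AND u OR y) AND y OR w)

y AND (u OR NOT (y AND u OR y) AND y OR w)
= y AND (u OR NOT y AND y OR w)   [absorption]
= y AND (u OR w)   [complement / identity]

y AND (u OR w)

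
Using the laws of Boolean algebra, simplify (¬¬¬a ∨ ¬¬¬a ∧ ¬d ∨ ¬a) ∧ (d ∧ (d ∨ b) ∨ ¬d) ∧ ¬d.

(¬¬¬a ∨ ¬¬¬a ∧ ¬d ∨ ¬a) ∧ (d ∧ (d ∨ b) ∨ ¬d) ∧ ¬d
= (¬¬¬a ∨ ¬a) ∧ (d ∧ (d ∨ b) ∨ ¬d) ∧ ¬d   [absorption]
= (¬¬¬a ∨ ¬a) ∧ (d ∨ ¬d) ∧ ¬d   [absorption]
= (¬a ∨ ¬a) ∧ (d ∨ ¬d) ∧ ¬d   [double negation]
= (¬a ∨ ¬a) ∧ ¬d   [complement / identity]
= ¬a ∧ ¬d   [idempotence]

¬a ∧ ¬d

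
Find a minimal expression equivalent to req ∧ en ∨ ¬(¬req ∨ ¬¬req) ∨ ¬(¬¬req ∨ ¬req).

req ∧ en ∨ ¬(¬req ∨ ¬¬req) ∨ ¬(¬¬req ∨ ¬req)
= req ∧ en ∨ req ∧ ¬req ∨ ¬(¬¬req ∨ ¬req)
= req ∧ en ∨ req ∧ ¬req ∨ ¬req ∧ req
= req ∧ en ∨ ¬req ∧ req
= req ∧ en

req ∧ en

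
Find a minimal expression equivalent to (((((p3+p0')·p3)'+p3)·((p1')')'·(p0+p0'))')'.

p1'

(((((p3+p0')·p3)'+p3)·((p1')')'·(p0+p0'))')'
= (((((p3+p0')·p3)'+p3)·((p1')')')')'   (complement / identity)
= (((p3+p0')·p3)'+p3)·((p1')')'   (double negation)
= (p3'+p3)·((p1')')'   (absorption)
= (p3'+p3)·p1'   (double negation)
= p1'   (complement / identity)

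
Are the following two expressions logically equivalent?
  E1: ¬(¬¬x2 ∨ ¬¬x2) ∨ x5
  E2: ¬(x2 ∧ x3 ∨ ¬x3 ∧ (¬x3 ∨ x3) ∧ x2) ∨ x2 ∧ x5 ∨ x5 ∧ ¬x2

Yes

E1: ¬(¬¬x2 ∨ ¬¬x2) ∨ x5
    = ¬¬¬x2 ∨ x5   [idempotence]
    = ¬x2 ∨ x5   [double negation]
E2: ¬(x2 ∧ x3 ∨ ¬x3 ∧ (¬x3 ∨ x3) ∧ x2) ∨ x2 ∧ x5 ∨ x5 ∧ ¬x2
    = ¬(x2 ∧ x3 ∨ ¬x3 ∧ x2) ∨ x2 ∧ x5 ∨ x5 ∧ ¬x2   [complement / identity]
    = ¬(x2 ∧ x3 ∨ ¬x3 ∧ x2) ∨ x5   [distribution]
    = ¬x2 ∨ x5   [distribution]
Both reduce to ¬x2 ∨ x5, so they are equivalent.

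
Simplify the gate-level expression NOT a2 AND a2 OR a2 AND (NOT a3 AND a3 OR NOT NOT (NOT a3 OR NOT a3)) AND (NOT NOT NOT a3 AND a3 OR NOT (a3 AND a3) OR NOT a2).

NOT a2 AND a2 OR a2 AND (NOT a3 AND a3 OR NOT NOT (NOT a3 OR NOT a3)) AND (NOT NOT NOT a3 AND a3 OR NOT (a3 AND a3) OR NOT a2)
= NOT a2 AND a2 OR a2 AND (NOT a3 AND a3 OR NOT (a3 AND a3)) AND (NOT NOT NOT a3 AND a3 OR NOT (a3 AND a3) OR NOT a2)   [De Morgan]
= NOT a2 AND a2 OR a2 AND (NOT a3 AND a3 OR NOT (a3 AND a3)) AND (NOT a3 AND a3 OR NOT (a3 AND a3) OR NOT a2)   [double negation]
= a2 AND (NOT a3 AND a3 OR NOT (a3 AND a3)) AND (NOT a3 AND a3 OR NOT (a3 AND a3) OR NOT a2)   [complement / identity]
= a2 AND (NOT a3 AND a3 OR NOT (a3 AND a3))   [absorption]
= a2 AND (NOT a3 AND a3 OR NOT a3)   [idempotence]
= a2 AND NOT a3   [complement / identity]

a2 AND NOT a3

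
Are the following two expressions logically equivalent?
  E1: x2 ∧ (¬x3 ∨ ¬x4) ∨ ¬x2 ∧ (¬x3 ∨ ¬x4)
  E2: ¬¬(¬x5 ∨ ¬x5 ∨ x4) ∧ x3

No

E1: x2 ∧ (¬x3 ∨ ¬x4) ∨ ¬x2 ∧ (¬x3 ∨ ¬x4)
    = ¬x3 ∨ ¬x4   [distribution]
E2: ¬¬(¬x5 ∨ ¬x5 ∨ x4) ∧ x3
    = ¬¬(¬x5 ∨ x4) ∧ x3   [idempotence]
    = (¬x5 ∨ x4) ∧ x3   [double negation]
These differ: at x2=0, x3=0, x4=0, x5=0, E1 = 1 but E2 = 0.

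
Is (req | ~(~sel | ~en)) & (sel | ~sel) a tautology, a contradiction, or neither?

(req | ~(~sel | ~en)) & (sel | ~sel)
= (req | sel & en) & (sel | ~sel)   — De Morgan
= req | sel & en   — complement / identity
This depends on en, req, sel, so it is not a constant.

neither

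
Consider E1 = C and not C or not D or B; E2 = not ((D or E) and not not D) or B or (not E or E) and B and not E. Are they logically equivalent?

Yes

E1: C and not C or not D or B
    = not D or B
E2: not ((D or E) and not not D) or B or (not E or E) and B and not E
    = not ((D or E) and D) or B or (not E or E) and B and not E
    = not ((D or E) and D) or B or B and not E
    = not ((D or E) and D) or B
    = not D or B
Both reduce to not D or B, so they are equivalent.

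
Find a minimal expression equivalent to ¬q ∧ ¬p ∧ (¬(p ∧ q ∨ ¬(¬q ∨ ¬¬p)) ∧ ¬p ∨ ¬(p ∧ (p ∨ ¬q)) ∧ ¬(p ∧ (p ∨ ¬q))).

¬q ∧ ¬p ∧ (¬(p ∧ q ∨ ¬(¬q ∨ ¬¬p)) ∧ ¬p ∨ ¬(p ∧ (p ∨ ¬q)) ∧ ¬(p ∧ (p ∨ ¬q)))
= ¬q ∧ ¬p ∧ (¬(p ∧ q ∨ q ∧ ¬p) ∧ ¬p ∨ ¬(p ∧ (p ∨ ¬q)) ∧ ¬(p ∧ (p ∨ ¬q)))   — De Morgan
= ¬q ∧ ¬p ∧ (¬q ∧ ¬p ∨ ¬(p ∧ (p ∨ ¬q)) ∧ ¬(p ∧ (p ∨ ¬q)))   — distribution
= ¬q ∧ ¬p ∧ (¬q ∧ ¬p ∨ ¬(p ∧ (p ∨ ¬q)))   — idempotence
= ¬q ∧ ¬p ∧ (¬q ∧ ¬p ∨ ¬p)   — absorption
= ¬q ∧ ¬p   — absorption

¬q ∧ ¬p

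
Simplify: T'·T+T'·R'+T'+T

1

T'·T+T'·R'+T'+T
= T'·T+T'+T
= T'+T
= 1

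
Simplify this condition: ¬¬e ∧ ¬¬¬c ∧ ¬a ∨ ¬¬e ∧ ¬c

e ∧ ¬c

¬¬e ∧ ¬¬¬c ∧ ¬a ∨ ¬¬e ∧ ¬c
= ¬¬e ∧ ¬c ∧ ¬a ∨ ¬¬e ∧ ¬c   (double negation)
= ¬¬e ∧ ¬c   (absorption)
= e ∧ ¬c   (double negation)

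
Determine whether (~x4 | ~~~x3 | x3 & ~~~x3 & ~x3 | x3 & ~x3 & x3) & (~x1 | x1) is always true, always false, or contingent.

contingent

(~x4 | ~~~x3 | x3 & ~~~x3 & ~x3 | x3 & ~x3 & x3) & (~x1 | x1)
= (~x4 | ~x3 | x3 & ~~~x3 & ~x3 | x3 & ~x3 & x3) & (~x1 | x1)   [double negation]
= ~x4 | ~x3 | x3 & ~~~x3 & ~x3 | x3 & ~x3 & x3   [complement / identity]
= ~x4 | ~x3 | x3 & ~x3 & ~x3 | x3 & ~x3 & x3   [double negation]
= ~x4 | ~x3 | x3 & ~x3   [distribution]
= ~x4 | ~x3   [complement / identity]
This depends on x3, x4, so it is not a constant.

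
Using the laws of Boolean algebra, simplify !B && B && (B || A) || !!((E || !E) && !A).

!B && B && (B || A) || !!((E || !E) && !A)
= !B && B || !!((E || !E) && !A)   — absorption
= !B && B || !!!A   — complement / identity
= !B && B || !A   — double negation
= !A   — complement / identity

!A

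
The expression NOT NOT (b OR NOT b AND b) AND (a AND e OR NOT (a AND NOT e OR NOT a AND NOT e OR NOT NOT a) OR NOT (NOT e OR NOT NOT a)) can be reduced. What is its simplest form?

NOT NOT (b OR NOT b AND b) AND (a AND e OR NOT (a AND NOT e OR NOT a AND NOT e OR NOT NOT a) OR NOT (NOT e OR NOT NOT a))
= NOT NOT (b OR NOT b AND b) AND (a AND e OR NOT (NOT e OR NOT NOT a) OR NOT (NOT e OR NOT NOT a))
= NOT NOT (b OR NOT b AND b) AND (a AND e OR NOT (NOT e OR NOT NOT a))
= NOT NOT (b OR NOT b AND b) AND (a AND e OR e AND NOT a)
= NOT NOT (b OR NOT b AND b) AND e
= NOT NOT b AND e
= b AND e

b AND e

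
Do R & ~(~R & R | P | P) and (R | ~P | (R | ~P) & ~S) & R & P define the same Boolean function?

E1: R & ~(~R & R | P | P)
    = R & ~(P | P)   — complement / identity
    = R & ~P   — idempotence
E2: (R | ~P | (R | ~P) & ~S) & R & P
    = (R | ~P) & R & P   — absorption
    = R & P   — absorption
These differ: at P=0, R=1, S=0, E1 = 1 but E2 = 0.

No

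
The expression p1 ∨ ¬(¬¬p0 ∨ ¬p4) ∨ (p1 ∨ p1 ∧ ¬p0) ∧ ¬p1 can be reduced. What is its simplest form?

p1 ∨ ¬(¬¬p0 ∨ ¬p4) ∨ (p1 ∨ p1 ∧ ¬p0) ∧ ¬p1
= p1 ∨ ¬(¬¬p0 ∨ ¬p4) ∨ p1 ∧ ¬p1   — absorption
= p1 ∨ ¬(¬¬p0 ∨ ¬p4)   — complement / identity
= p1 ∨ ¬p0 ∧ p4   — De Morgan

p1 ∨ ¬p0 ∧ p4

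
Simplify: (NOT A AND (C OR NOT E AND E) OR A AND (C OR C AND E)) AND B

(NOT A AND (C OR NOT E AND E) OR A AND (C OR C AND E)) AND B
= (NOT A AND (C OR NOT E AND E) OR A AND C) AND B   [absorption]
= (NOT A AND C OR A AND C) AND B   [complement / identity]
= C AND B   [distribution]

C AND B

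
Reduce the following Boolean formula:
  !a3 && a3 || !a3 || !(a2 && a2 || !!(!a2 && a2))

!a3 && a3 || !a3 || !(a2 && a2 || !!(!a2 && a2))
= !a3 && a3 || !a3 || !(a2 && a2 || !a2 && a2)   (double negation)
= !a3 && a3 || !a3 || !a2   (distribution)
= !a3 || !a2   (complement / identity)

!a3 || !a2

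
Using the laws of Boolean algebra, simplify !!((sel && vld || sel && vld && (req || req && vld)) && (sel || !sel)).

sel && vld

!!((sel && vld || sel && vld && (req || req && vld)) && (sel || !sel))
= !!((sel && vld || sel && vld && req) && (sel || !sel))
= !!(sel && vld && (sel || !sel))
= sel && vld && (sel || !sel)
= sel && vld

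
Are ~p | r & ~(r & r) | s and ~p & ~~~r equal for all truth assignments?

No

E1: ~p | r & ~(r & r) | s
    = ~p | r & ~r | s   (idempotence)
    = ~p | s   (complement / identity)
E2: ~p & ~~~r
    = ~p & ~r   (double negation)
These differ: at p=0, r=1, s=1, E1 = 1 but E2 = 0.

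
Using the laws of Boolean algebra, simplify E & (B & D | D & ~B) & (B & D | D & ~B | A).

E & D

E & (B & D | D & ~B) & (B & D | D & ~B | A)
= E & (B & D | D & ~B)   (absorption)
= E & D   (distribution)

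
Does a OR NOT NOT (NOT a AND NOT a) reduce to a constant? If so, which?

yes, True

a OR NOT NOT (NOT a AND NOT a)
= a OR NOT a AND NOT a   (double negation)
= a OR NOT a   (idempotence)
= TRUE   (complement)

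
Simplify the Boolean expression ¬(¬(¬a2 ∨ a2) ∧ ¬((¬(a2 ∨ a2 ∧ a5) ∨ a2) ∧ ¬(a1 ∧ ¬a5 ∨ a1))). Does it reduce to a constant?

True

¬(¬(¬a2 ∨ a2) ∧ ¬((¬(a2 ∨ a2 ∧ a5) ∨ a2) ∧ ¬(a1 ∧ ¬a5 ∨ a1)))
= ¬a2 ∨ a2 ∨ (¬(a2 ∨ a2 ∧ a5) ∨ a2) ∧ ¬(a1 ∧ ¬a5 ∨ a1)   (De Morgan)
= ¬a2 ∨ a2 ∨ (¬(a2 ∨ a2 ∧ a5) ∨ a2) ∧ ¬a1   (absorption)
= ¬a2 ∨ a2 ∨ (¬a2 ∨ a2) ∧ ¬a1   (absorption)
= ¬a2 ∨ a2   (absorption)
= True   (complement)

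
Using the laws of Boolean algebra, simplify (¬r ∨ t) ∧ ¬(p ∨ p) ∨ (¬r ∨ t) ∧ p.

(¬r ∨ t) ∧ ¬(p ∨ p) ∨ (¬r ∨ t) ∧ p
= (¬r ∨ t) ∧ ¬p ∨ (¬r ∨ t) ∧ p   — idempotence
= ¬r ∨ t   — distribution

¬r ∨ t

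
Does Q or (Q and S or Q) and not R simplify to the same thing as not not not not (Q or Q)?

Yes

E1: Q or (Q and S or Q) and not R
    = Q or Q and not R   (absorption)
    = Q   (absorption)
E2: not not not not (Q or Q)
    = not not not not Q   (idempotence)
    = not not Q   (double negation)
    = Q   (double negation)
Both reduce to Q, so they are equivalent.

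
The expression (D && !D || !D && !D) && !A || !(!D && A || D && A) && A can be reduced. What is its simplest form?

(D && !D || !D && !D) && !A || !(!D && A || D && A) && A
= (D && !D || !D && !D) && !A || !A && A   — distribution
= !D && !A || !A && A   — distribution
= !D && !A   — complement / identity

!D && !A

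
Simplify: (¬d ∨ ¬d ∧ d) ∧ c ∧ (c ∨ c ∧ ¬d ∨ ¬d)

¬d ∧ c

(¬d ∨ ¬d ∧ d) ∧ c ∧ (c ∨ c ∧ ¬d ∨ ¬d)
= (¬d ∨ ¬d ∧ d) ∧ c ∧ (c ∨ ¬d)   (absorption)
= ¬d ∧ c ∧ (c ∨ ¬d)   (complement / identity)
= ¬d ∧ c   (absorption)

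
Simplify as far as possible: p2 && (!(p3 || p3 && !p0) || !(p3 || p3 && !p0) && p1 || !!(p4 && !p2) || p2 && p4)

p2 && (!(p3 || p3 && !p0) || !(p3 || p3 && !p0) && p1 || !!(p4 && !p2) || p2 && p4)
= p2 && (!(p3 || p3 && !p0) || !!(p4 && !p2) || p2 && p4)
= p2 && (!p3 || !!(p4 && !p2) || p2 && p4)
= p2 && (!p3 || p4 && !p2 || p2 && p4)
= p2 && (!p3 || p4)

p2 && (!p3 || p4)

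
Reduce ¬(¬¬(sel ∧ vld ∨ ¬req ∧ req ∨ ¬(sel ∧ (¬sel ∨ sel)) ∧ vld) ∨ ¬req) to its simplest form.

¬(¬¬(sel ∧ vld ∨ ¬req ∧ req ∨ ¬(sel ∧ (¬sel ∨ sel)) ∧ vld) ∨ ¬req)
= ¬(sel ∧ vld ∨ ¬req ∧ req ∨ ¬(sel ∧ (¬sel ∨ sel)) ∧ vld) ∧ req   — De Morgan
= ¬(sel ∧ vld ∨ ¬(sel ∧ (¬sel ∨ sel)) ∧ vld) ∧ req   — complement / identity
= ¬(sel ∧ vld ∨ ¬sel ∧ vld) ∧ req   — complement / identity
= ¬vld ∧ req   — distribution

¬vld ∧ req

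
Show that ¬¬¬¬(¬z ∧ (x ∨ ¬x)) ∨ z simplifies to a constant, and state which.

True

¬¬¬¬(¬z ∧ (x ∨ ¬x)) ∨ z
= ¬¬(¬z ∧ (x ∨ ¬x)) ∨ z   — double negation
= ¬z ∧ (x ∨ ¬x) ∨ z   — double negation
= ¬z ∨ z   — complement / identity
= True   — complement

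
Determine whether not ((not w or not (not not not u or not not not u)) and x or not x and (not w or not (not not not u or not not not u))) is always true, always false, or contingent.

not ((not w or not (not not not u or not not not u)) and x or not x and (not w or not (not not not u or not not not u)))
= not (not w or not (not not not u or not not not u))   [distribution]
= w and (not not not u or not not not u)   [De Morgan]
= w and not not not u   [idempotence]
= w and not u   [double negation]
This depends on u, w, so it is not a constant.

contingent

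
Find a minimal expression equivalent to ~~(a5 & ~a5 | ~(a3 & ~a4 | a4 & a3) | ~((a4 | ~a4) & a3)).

~~(a5 & ~a5 | ~(a3 & ~a4 | a4 & a3) | ~((a4 | ~a4) & a3))
= ~~(~(a3 & ~a4 | a4 & a3) | ~((a4 | ~a4) & a3))   [complement / identity]
= ~((a3 & ~a4 | a4 & a3) & (a4 | ~a4) & a3)   [De Morgan]
= ~((a3 & ~a4 | a4 & a3) & a3)   [complement / identity]
= ~(a3 & a3)   [distribution]
= ~a3   [idempotence]

~a3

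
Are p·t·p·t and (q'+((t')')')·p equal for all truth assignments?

No

E1: p·t·p·t
    = p·t   — idempotence
E2: (q'+((t')')')·p
    = (q'+t')·p   — double negation
These differ: at p=1, q=0, t=0, E1 = 0 but E2 = 1.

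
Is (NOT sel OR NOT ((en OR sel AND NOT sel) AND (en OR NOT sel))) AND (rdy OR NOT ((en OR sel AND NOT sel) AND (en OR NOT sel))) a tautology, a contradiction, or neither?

neither

(NOT sel OR NOT ((en OR sel AND NOT sel) AND (en OR NOT sel))) AND (rdy OR NOT ((en OR sel AND NOT sel) AND (en OR NOT sel)))
= NOT ((en OR sel AND NOT sel) AND (en OR NOT sel)) OR NOT sel AND rdy   (distribution)
= NOT (en AND (en OR NOT sel)) OR NOT sel AND rdy   (complement / identity)
= NOT en OR NOT sel AND rdy   (absorption)
This depends on en, rdy, sel, so it is not a constant.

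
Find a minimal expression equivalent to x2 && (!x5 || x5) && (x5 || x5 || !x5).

x2

x2 && (!x5 || x5) && (x5 || x5 || !x5)
= x2 && (!x5 || x5) && (x5 || !x5)
= x2 && (x5 || !x5)
= x2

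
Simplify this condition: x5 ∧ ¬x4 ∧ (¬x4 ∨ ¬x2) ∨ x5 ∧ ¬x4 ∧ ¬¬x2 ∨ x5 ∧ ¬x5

x5 ∧ ¬x4

x5 ∧ ¬x4 ∧ (¬x4 ∨ ¬x2) ∨ x5 ∧ ¬x4 ∧ ¬¬x2 ∨ x5 ∧ ¬x5
= x5 ∧ ¬x4 ∧ (¬x4 ∨ ¬x2) ∨ x5 ∧ ¬x4 ∧ ¬¬x2   — complement / identity
= x5 ∧ ¬x4 ∨ x5 ∧ ¬x4 ∧ ¬¬x2   — absorption
= x5 ∧ ¬x4 ∨ x5 ∧ ¬x4 ∧ x2   — double negation
= x5 ∧ ¬x4   — absorption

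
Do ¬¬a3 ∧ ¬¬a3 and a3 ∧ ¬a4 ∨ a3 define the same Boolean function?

E1: ¬¬a3 ∧ ¬¬a3
    = ¬¬a3   [idempotence]
    = a3   [double negation]
E2: a3 ∧ ¬a4 ∨ a3
    = a3   [absorption]
Both reduce to a3, so they are equivalent.

Yes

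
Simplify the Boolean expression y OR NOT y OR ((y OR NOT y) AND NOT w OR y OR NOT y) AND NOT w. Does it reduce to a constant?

y OR NOT y OR ((y OR NOT y) AND NOT w OR y OR NOT y) AND NOT w
= y OR NOT y OR (y OR NOT y) AND NOT w   [absorption]
= y OR NOT y   [absorption]
= TRUE   [complement]

TRUE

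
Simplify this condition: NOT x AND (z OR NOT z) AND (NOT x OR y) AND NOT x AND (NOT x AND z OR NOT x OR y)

NOT x

NOT x AND (z OR NOT z) AND (NOT x OR y) AND NOT x AND (NOT x AND z OR NOT x OR y)
= NOT x AND (z OR NOT z) AND (NOT x OR y) AND NOT x AND (NOT x OR y)
= NOT x AND (NOT x OR y) AND NOT x AND (NOT x OR y)
= NOT x AND (NOT x OR y)
= NOT x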